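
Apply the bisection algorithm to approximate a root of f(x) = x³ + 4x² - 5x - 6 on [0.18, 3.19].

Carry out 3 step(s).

f(x) = x³ + 4x² - 5x - 6
Initial interval: [0.18, 3.19]

Iteration 1:
  c_1 = (0.180000 + 3.190000)/2 = 1.685000
  f(c_1) = f(1.685000) = 1.715994
  f(a) × f(c) < 0, new interval: [0.180000, 1.685000]
Iteration 2:
  c_2 = (0.180000 + 1.685000)/2 = 0.932500
  f(c_2) = f(0.932500) = -6.373414
  f(a) × f(c) ≥ 0, new interval: [0.932500, 1.685000]
Iteration 3:
  c_3 = (0.932500 + 1.685000)/2 = 1.308750
  f(c_3) = f(1.308750) = -3.450782
  f(a) × f(c) ≥ 0, new interval: [1.308750, 1.685000]

After 3 iteration(s), the approximation is c_3 = 1.308750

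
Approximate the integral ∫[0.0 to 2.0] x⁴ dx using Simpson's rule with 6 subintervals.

f(x) = x⁴
a = 0.0, b = 2.0, n = 6
h = (b - a)/n = 0.333333

Simpson's rule: (h/3)[f(x₀) + 4f(x₁) + 2f(x₂) + ... + f(xₙ)]

x_0 = 0.0000, f(x_0) = 0.000000, coefficient = 1
x_1 = 0.3333, f(x_1) = 0.012346, coefficient = 4
x_2 = 0.6667, f(x_2) = 0.197531, coefficient = 2
x_3 = 1.0000, f(x_3) = 1.000000, coefficient = 4
x_4 = 1.3333, f(x_4) = 3.160494, coefficient = 2
x_5 = 1.6667, f(x_5) = 7.716049, coefficient = 4
x_6 = 2.0000, f(x_6) = 16.000000, coefficient = 1

I ≈ (0.333333/3) × 57.629630 = 6.403292
Exact value: 6.400000
Error: 0.003292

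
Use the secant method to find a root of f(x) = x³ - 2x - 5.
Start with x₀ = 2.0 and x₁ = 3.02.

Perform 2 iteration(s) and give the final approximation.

f(x) = x³ - 2x - 5
x₀ = 2.0, x₁ = 3.02

Secant formula: x_{n+1} = x_n - f(x_n)(x_n - x_{n-1})/(f(x_n) - f(x_{n-1}))

Iteration 1:
  f(2.000000) = -1.000000
  f(3.020000) = 16.503608
  x_2 = 3.020000 - 16.503608×(3.020000 - 2.000000)/(16.503608 - (-1.000000))
       = 2.058274
Iteration 2:
  f(3.020000) = 16.503608
  f(2.058274) = -0.396690
  x_3 = 2.058274 - (-0.396690)×(2.058274 - 3.020000)/(-0.396690 - 16.503608)
       = 2.080848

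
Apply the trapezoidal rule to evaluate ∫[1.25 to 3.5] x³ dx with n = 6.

f(x) = x³
a = 1.25, b = 3.5, n = 6
h = (b - a)/n = 0.375000

Trapezoidal rule: (h/2)[f(x₀) + 2f(x₁) + 2f(x₂) + ... + f(xₙ)]

x_0 = 1.2500, f(x_0) = 1.953125, coefficient = 1
x_1 = 1.6250, f(x_1) = 4.291016, coefficient = 2
x_2 = 2.0000, f(x_2) = 8.000000, coefficient = 2
x_3 = 2.3750, f(x_3) = 13.396484, coefficient = 2
x_4 = 2.7500, f(x_4) = 20.796875, coefficient = 2
x_5 = 3.1250, f(x_5) = 30.517578, coefficient = 2
x_6 = 3.5000, f(x_6) = 42.875000, coefficient = 1

I ≈ (0.375000/2) × 198.832031 = 37.281006
Exact value: 36.905273
Error: 0.375732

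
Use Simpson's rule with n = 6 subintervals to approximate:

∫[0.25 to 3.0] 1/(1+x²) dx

f(x) = 1/(1+x²)
a = 0.25, b = 3.0, n = 6
h = (b - a)/n = 0.458333

Simpson's rule: (h/3)[f(x₀) + 4f(x₁) + 2f(x₂) + ... + f(xₙ)]

x_0 = 0.2500, f(x_0) = 0.941176, coefficient = 1
x_1 = 0.7083, f(x_1) = 0.665896, coefficient = 4
x_2 = 1.1667, f(x_2) = 0.423529, coefficient = 2
x_3 = 1.6250, f(x_3) = 0.274678, coefficient = 4
x_4 = 2.0833, f(x_4) = 0.187256, coefficient = 2
x_5 = 2.5417, f(x_5) = 0.134047, coefficient = 4
x_6 = 3.0000, f(x_6) = 0.100000, coefficient = 1

I ≈ (0.458333/3) × 6.561232 = 1.002410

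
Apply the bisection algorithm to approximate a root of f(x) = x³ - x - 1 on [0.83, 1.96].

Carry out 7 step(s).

f(x) = x³ - x - 1
Initial interval: [0.83, 1.96]

Iteration 1:
  c_1 = (0.830000 + 1.960000)/2 = 1.395000
  f(c_1) = f(1.395000) = 0.319705
  f(a) × f(c) < 0, new interval: [0.830000, 1.395000]
Iteration 2:
  c_2 = (0.830000 + 1.395000)/2 = 1.112500
  f(c_2) = f(1.112500) = -0.735607
  f(a) × f(c) ≥ 0, new interval: [1.112500, 1.395000]
Iteration 3:
  c_3 = (1.112500 + 1.395000)/2 = 1.253750
  f(c_3) = f(1.253750) = -0.282994
  f(a) × f(c) ≥ 0, new interval: [1.253750, 1.395000]
Iteration 4:
  c_4 = (1.253750 + 1.395000)/2 = 1.324375
  f(c_4) = f(1.324375) = -0.001462
  f(a) × f(c) ≥ 0, new interval: [1.324375, 1.395000]
Iteration 5:
  c_5 = (1.324375 + 1.395000)/2 = 1.359688
  f(c_5) = f(1.359688) = 0.154035
  f(a) × f(c) < 0, new interval: [1.324375, 1.359688]
Iteration 6:
  c_6 = (1.324375 + 1.359688)/2 = 1.342031
  f(c_6) = f(1.342031) = 0.075031
  f(a) × f(c) < 0, new interval: [1.324375, 1.342031]
Iteration 7:
  c_7 = (1.324375 + 1.342031)/2 = 1.333203
  f(c_7) = f(1.333203) = 0.036473
  f(a) × f(c) < 0, new interval: [1.324375, 1.333203]

After 7 iteration(s), the approximation is c_7 = 1.333203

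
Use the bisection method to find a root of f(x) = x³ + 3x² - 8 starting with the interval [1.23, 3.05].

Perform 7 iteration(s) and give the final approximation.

f(x) = x³ + 3x² - 8
Initial interval: [1.23, 3.05]

Iteration 1:
  c_1 = (1.230000 + 3.050000)/2 = 2.140000
  f(c_1) = f(2.140000) = 15.539144
  f(a) × f(c) < 0, new interval: [1.230000, 2.140000]
Iteration 2:
  c_2 = (1.230000 + 2.140000)/2 = 1.685000
  f(c_2) = f(1.685000) = 5.301769
  f(a) × f(c) < 0, new interval: [1.230000, 1.685000]
Iteration 3:
  c_3 = (1.230000 + 1.685000)/2 = 1.457500
  f(c_3) = f(1.457500) = 1.469095
  f(a) × f(c) < 0, new interval: [1.230000, 1.457500]
Iteration 4:
  c_4 = (1.230000 + 1.457500)/2 = 1.343750
  f(c_4) = f(1.343750) = -0.156647
  f(a) × f(c) ≥ 0, new interval: [1.343750, 1.457500]
Iteration 5:
  c_5 = (1.343750 + 1.457500)/2 = 1.400625
  f(c_5) = f(1.400625) = 0.632928
  f(a) × f(c) < 0, new interval: [1.343750, 1.400625]
Iteration 6:
  c_6 = (1.343750 + 1.400625)/2 = 1.372187
  f(c_6) = f(1.372187) = 0.232385
  f(a) × f(c) < 0, new interval: [1.343750, 1.372187]
Iteration 7:
  c_7 = (1.343750 + 1.372187)/2 = 1.357969
  f(c_7) = f(1.357969) = 0.036439
  f(a) × f(c) < 0, new interval: [1.343750, 1.357969]

After 7 iteration(s), the approximation is c_7 = 1.357969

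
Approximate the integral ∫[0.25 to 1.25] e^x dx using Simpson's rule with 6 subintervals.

f(x) = e^x
a = 0.25, b = 1.25, n = 6
h = (b - a)/n = 0.166667

Simpson's rule: (h/3)[f(x₀) + 4f(x₁) + 2f(x₂) + ... + f(xₙ)]

x_0 = 0.2500, f(x_0) = 1.284025, coefficient = 1
x_1 = 0.4167, f(x_1) = 1.516897, coefficient = 4
x_2 = 0.5833, f(x_2) = 1.792002, coefficient = 2
x_3 = 0.7500, f(x_3) = 2.117000, coefficient = 4
x_4 = 0.9167, f(x_4) = 2.500940, coefficient = 2
x_5 = 1.0833, f(x_5) = 2.954512, coefficient = 4
x_6 = 1.2500, f(x_6) = 3.490343, coefficient = 1

I ≈ (0.166667/3) × 39.713885 = 2.206327
Exact value: 2.206318
Error: 0.000009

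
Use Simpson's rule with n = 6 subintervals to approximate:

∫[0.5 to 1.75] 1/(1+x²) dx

f(x) = 1/(1+x²)
a = 0.5, b = 1.75, n = 6
h = (b - a)/n = 0.208333

Simpson's rule: (h/3)[f(x₀) + 4f(x₁) + 2f(x₂) + ... + f(xₙ)]

x_0 = 0.5000, f(x_0) = 0.800000, coefficient = 1
x_1 = 0.7083, f(x_1) = 0.665896, coefficient = 4
x_2 = 0.9167, f(x_2) = 0.543396, coefficient = 2
x_3 = 1.1250, f(x_3) = 0.441379, coefficient = 4
x_4 = 1.3333, f(x_4) = 0.360000, coefficient = 2
x_5 = 1.5417, f(x_5) = 0.296144, coefficient = 4
x_6 = 1.7500, f(x_6) = 0.246154, coefficient = 1

I ≈ (0.208333/3) × 8.466623 = 0.587960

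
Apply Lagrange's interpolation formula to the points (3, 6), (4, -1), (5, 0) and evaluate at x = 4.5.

Lagrange interpolation formula:
P(x) = Σ yᵢ × Lᵢ(x)
where Lᵢ(x) = Π_{j≠i} (x - xⱼ)/(xᵢ - xⱼ)

L_0(4.5) = (4.5 - 4)/(3 - 4) × (4.5 - 5)/(3 - 5) = -0.125000
L_1(4.5) = (4.5 - 3)/(4 - 3) × (4.5 - 5)/(4 - 5) = 0.750000
L_2(4.5) = (4.5 - 3)/(5 - 3) × (4.5 - 4)/(5 - 4) = 0.375000

P(4.5) = 6×L_0(4.5) + (-1)×L_1(4.5) + 0×L_2(4.5)
P(4.5) = -1.500000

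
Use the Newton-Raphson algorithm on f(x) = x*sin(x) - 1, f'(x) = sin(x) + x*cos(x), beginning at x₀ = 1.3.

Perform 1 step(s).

f(x) = x*sin(x) - 1
f'(x) = sin(x) + x*cos(x)
x₀ = 1.3

Newton-Raphson formula: x_{n+1} = x_n - f(x_n)/f'(x_n)

Iteration 1:
  f(1.300000) = 0.252626
  f'(1.300000) = 1.311307
  x_1 = 1.300000 - 0.252626/1.311307 = 1.107348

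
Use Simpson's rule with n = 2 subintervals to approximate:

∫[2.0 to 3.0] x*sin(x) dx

f(x) = x*sin(x)
a = 2.0, b = 3.0, n = 2
h = (b - a)/n = 0.500000

Simpson's rule: (h/3)[f(x₀) + 4f(x₁) + 2f(x₂) + ... + f(xₙ)]

x_0 = 2.0000, f(x_0) = 1.818595, coefficient = 1
x_1 = 2.5000, f(x_1) = 1.496180, coefficient = 4
x_2 = 3.0000, f(x_2) = 0.423360, coefficient = 1

I ≈ (0.500000/3) × 8.226676 = 1.371113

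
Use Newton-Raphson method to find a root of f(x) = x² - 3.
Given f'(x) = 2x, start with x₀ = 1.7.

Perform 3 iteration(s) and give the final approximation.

f(x) = x² - 3
f'(x) = 2x
x₀ = 1.7

Newton-Raphson formula: x_{n+1} = x_n - f(x_n)/f'(x_n)

Iteration 1:
  f(1.700000) = -0.110000
  f'(1.700000) = 3.400000
  x_1 = 1.700000 - (-0.110000)/3.400000 = 1.732353
Iteration 2:
  f(1.732353) = 0.001047
  f'(1.732353) = 3.464706
  x_2 = 1.732353 - 0.001047/3.464706 = 1.732051
Iteration 3:
  f(1.732051) = 0.000000
  f'(1.732051) = 3.464102
  x_3 = 1.732051 - 0.000000/3.464102 = 1.732051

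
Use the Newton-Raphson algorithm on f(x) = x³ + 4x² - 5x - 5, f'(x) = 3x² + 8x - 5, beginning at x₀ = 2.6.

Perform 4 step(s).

f(x) = x³ + 4x² - 5x - 5
f'(x) = 3x² + 8x - 5
x₀ = 2.6

Newton-Raphson formula: x_{n+1} = x_n - f(x_n)/f'(x_n)

Iteration 1:
  f(2.600000) = 26.616000
  f'(2.600000) = 36.080000
  x_1 = 2.600000 - 26.616000/36.080000 = 1.862306
Iteration 2:
  f(1.862306) = 6.020023
  f'(1.862306) = 20.302999
  x_2 = 1.862306 - 6.020023/20.302999 = 1.565797
Iteration 3:
  f(1.565797) = 0.816791
  f'(1.565797) = 14.881535
  x_3 = 1.565797 - 0.816791/14.881535 = 1.510911
Iteration 4:
  f(1.510911) = 0.026035
  f'(1.510911) = 13.935839
  x_4 = 1.510911 - 0.026035/13.935839 = 1.509042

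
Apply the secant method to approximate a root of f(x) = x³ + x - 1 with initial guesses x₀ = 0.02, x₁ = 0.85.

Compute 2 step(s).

f(x) = x³ + x - 1
x₀ = 0.02, x₁ = 0.85

Secant formula: x_{n+1} = x_n - f(x_n)(x_n - x_{n-1})/(f(x_n) - f(x_{n-1}))

Iteration 1:
  f(0.020000) = -0.979992
  f(0.850000) = 0.464125
  x_2 = 0.850000 - 0.464125×(0.850000 - 0.020000)/(0.464125 - (-0.979992))
       = 0.583246
Iteration 2:
  f(0.850000) = 0.464125
  f(0.583246) = -0.218347
  x_3 = 0.583246 - (-0.218347)×(0.583246 - 0.850000)/(-0.218347 - 0.464125)
       = 0.668590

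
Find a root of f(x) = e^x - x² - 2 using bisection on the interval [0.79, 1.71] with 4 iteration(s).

f(x) = e^x - x² - 2
Initial interval: [0.79, 1.71]

Iteration 1:
  c_1 = (0.790000 + 1.710000)/2 = 1.250000
  f(c_1) = f(1.250000) = -0.072157
  f(a) × f(c) ≥ 0, new interval: [1.250000, 1.710000]
Iteration 2:
  c_2 = (1.250000 + 1.710000)/2 = 1.480000
  f(c_2) = f(1.480000) = 0.202546
  f(a) × f(c) < 0, new interval: [1.250000, 1.480000]
Iteration 3:
  c_3 = (1.250000 + 1.480000)/2 = 1.365000
  f(c_3) = f(1.365000) = 0.052498
  f(a) × f(c) < 0, new interval: [1.250000, 1.365000]
Iteration 4:
  c_4 = (1.250000 + 1.365000)/2 = 1.307500
  f(c_4) = f(1.307500) = -0.012636
  f(a) × f(c) ≥ 0, new interval: [1.307500, 1.365000]

After 4 iteration(s), the approximation is c_4 = 1.307500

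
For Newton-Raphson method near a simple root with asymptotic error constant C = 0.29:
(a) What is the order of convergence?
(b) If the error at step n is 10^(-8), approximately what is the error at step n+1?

(a) Newton-Raphson has quadratic (order 2) convergence near simple roots.
    This means |e_{n+1}| ≈ C|e_n|².

(b) With |e_n| = 10^(-8) and C = 0.29:
    |e_{n+1}| ≈ 0.29 × (10^(-8))² = 0.29 × 10^(-16)

(a) 2 (quadratic); (b) |e_{n+1}| ≈ 2.900e-17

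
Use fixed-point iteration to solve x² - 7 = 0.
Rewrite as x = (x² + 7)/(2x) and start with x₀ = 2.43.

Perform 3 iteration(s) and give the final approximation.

Equation: x² - 7 = 0
Fixed-point form: x = (x² + 7)/(2x)
x₀ = 2.43

x_1 = g(2.430000) = 2.655329
x_2 = g(2.655329) = 2.645769
x_3 = g(2.645769) = 2.645751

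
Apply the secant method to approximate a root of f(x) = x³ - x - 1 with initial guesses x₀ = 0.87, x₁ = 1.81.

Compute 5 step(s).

f(x) = x³ - x - 1
x₀ = 0.87, x₁ = 1.81

Secant formula: x_{n+1} = x_n - f(x_n)(x_n - x_{n-1})/(f(x_n) - f(x_{n-1}))

Iteration 1:
  f(0.870000) = -1.211497
  f(1.810000) = 3.119741
  x_2 = 1.810000 - 3.119741×(1.810000 - 0.870000)/(3.119741 - (-1.211497))
       = 1.132929
Iteration 2:
  f(1.810000) = 3.119741
  f(1.132929) = -0.678783
  x_3 = 1.132929 - (-0.678783)×(1.132929 - 1.810000)/(-0.678783 - 3.119741)
       = 1.253919
Iteration 3:
  f(1.132929) = -0.678783
  f(1.253919) = -0.282366
  x_4 = 1.253919 - (-0.282366)×(1.253919 - 1.132929)/(-0.282366 - (-0.678783))
       = 1.340100
Iteration 4:
  f(1.253919) = -0.282366
  f(1.340100) = 0.066541
  x_5 = 1.340100 - 0.066541×(1.340100 - 1.253919)/(0.066541 - (-0.282366))
       = 1.323664
Iteration 5:
  f(1.340100) = 0.066541
  f(1.323664) = -0.004491
  x_6 = 1.323664 - (-0.004491)×(1.323664 - 1.340100)/(-0.004491 - 0.066541)
       = 1.324703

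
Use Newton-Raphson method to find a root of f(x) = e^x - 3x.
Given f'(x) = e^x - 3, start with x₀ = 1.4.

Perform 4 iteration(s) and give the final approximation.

f(x) = e^x - 3x
f'(x) = e^x - 3
x₀ = 1.4

Newton-Raphson formula: x_{n+1} = x_n - f(x_n)/f'(x_n)

Iteration 1:
  f(1.400000) = -0.144800
  f'(1.400000) = 1.055200
  x_1 = 1.400000 - (-0.144800)/1.055200 = 1.537225
Iteration 2:
  f(1.537225) = 0.039989
  f'(1.537225) = 1.651665
  x_2 = 1.537225 - 0.039989/1.651665 = 1.513014
Iteration 3:
  f(1.513014) = 0.001352
  f'(1.513014) = 1.540394
  x_3 = 1.513014 - 0.001352/1.540394 = 1.512136
Iteration 4:
  f(1.512136) = 0.000002
  f'(1.512136) = 1.536409
  x_4 = 1.512136 - 0.000002/1.536409 = 1.512135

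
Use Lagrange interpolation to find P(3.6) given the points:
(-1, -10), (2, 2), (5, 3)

Lagrange interpolation formula:
P(x) = Σ yᵢ × Lᵢ(x)
where Lᵢ(x) = Π_{j≠i} (x - xⱼ)/(xᵢ - xⱼ)

L_0(3.6) = (3.6 - 2)/(-1 - 2) × (3.6 - 5)/(-1 - 5) = -0.124444
L_1(3.6) = (3.6 - (-1))/(2 - (-1)) × (3.6 - 5)/(2 - 5) = 0.715556
L_2(3.6) = (3.6 - (-1))/(5 - (-1)) × (3.6 - 2)/(5 - 2) = 0.408889

P(3.6) = (-10)×L_0(3.6) + 2×L_1(3.6) + 3×L_2(3.6)
P(3.6) = 3.902222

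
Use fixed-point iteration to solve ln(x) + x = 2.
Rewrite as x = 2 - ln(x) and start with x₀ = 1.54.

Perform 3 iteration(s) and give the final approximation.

Equation: ln(x) + x = 2
Fixed-point form: x = 2 - ln(x)
x₀ = 1.54

x_1 = g(1.540000) = 1.568218
x_2 = g(1.568218) = 1.550060
x_3 = g(1.550060) = 1.561706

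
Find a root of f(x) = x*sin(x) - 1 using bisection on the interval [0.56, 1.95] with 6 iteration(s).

f(x) = x*sin(x) - 1
Initial interval: [0.56, 1.95]

Iteration 1:
  c_1 = (0.560000 + 1.950000)/2 = 1.255000
  f(c_1) = f(1.255000) = 0.192939
  f(a) × f(c) < 0, new interval: [0.560000, 1.255000]
Iteration 2:
  c_2 = (0.560000 + 1.255000)/2 = 0.907500
  f(c_2) = f(0.907500) = -0.284920
  f(a) × f(c) ≥ 0, new interval: [0.907500, 1.255000]
Iteration 3:
  c_3 = (0.907500 + 1.255000)/2 = 1.081250
  f(c_3) = f(1.081250) = -0.045747
  f(a) × f(c) ≥ 0, new interval: [1.081250, 1.255000]
Iteration 4:
  c_4 = (1.081250 + 1.255000)/2 = 1.168125
  f(c_4) = f(1.168125) = 0.074695
  f(a) × f(c) < 0, new interval: [1.081250, 1.168125]
Iteration 5:
  c_5 = (1.081250 + 1.168125)/2 = 1.124687
  f(c_5) = f(1.124687) = 0.014617
  f(a) × f(c) < 0, new interval: [1.081250, 1.124687]
Iteration 6:
  c_6 = (1.081250 + 1.124687)/2 = 1.102969
  f(c_6) = f(1.102969) = -0.015545
  f(a) × f(c) ≥ 0, new interval: [1.102969, 1.124687]

After 6 iteration(s), the approximation is c_6 = 1.102969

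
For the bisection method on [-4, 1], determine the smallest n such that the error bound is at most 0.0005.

We need (b-a)/2^n ≤ 0.0005
(1 - (-4))/2^n ≤ 0.0005
5/2^n ≤ 0.0005
2^n ≥ 10000
n ≥ log₂(10000) = 13.29
n ≥ 14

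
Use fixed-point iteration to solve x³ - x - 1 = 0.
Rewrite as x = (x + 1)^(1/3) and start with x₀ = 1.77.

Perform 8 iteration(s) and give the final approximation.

Equation: x³ - x - 1 = 0
Fixed-point form: x = (x + 1)^(1/3)
x₀ = 1.77

x_1 = g(1.770000) = 1.404408
x_2 = g(1.404408) = 1.339685
x_3 = g(1.339685) = 1.327555
x_4 = g(1.327555) = 1.325257
x_5 = g(1.325257) = 1.324820
x_6 = g(1.324820) = 1.324737
x_7 = g(1.324737) = 1.324722
x_8 = g(1.324722) = 1.324719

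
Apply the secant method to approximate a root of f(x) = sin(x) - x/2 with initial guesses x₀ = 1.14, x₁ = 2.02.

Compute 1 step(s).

f(x) = sin(x) - x/2
x₀ = 1.14, x₁ = 2.02

Secant formula: x_{n+1} = x_n - f(x_n)(x_n - x_{n-1})/(f(x_n) - f(x_{n-1}))

Iteration 1:
  f(1.140000) = 0.338633
  f(2.020000) = -0.109207
  x_2 = 2.020000 - (-0.109207)×(2.020000 - 1.140000)/(-0.109207 - 0.338633)
       = 1.805410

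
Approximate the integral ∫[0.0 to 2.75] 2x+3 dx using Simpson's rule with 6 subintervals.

f(x) = 2x+3
a = 0.0, b = 2.75, n = 6
h = (b - a)/n = 0.458333

Simpson's rule: (h/3)[f(x₀) + 4f(x₁) + 2f(x₂) + ... + f(xₙ)]

x_0 = 0.0000, f(x_0) = 3.000000, coefficient = 1
x_1 = 0.4583, f(x_1) = 3.916667, coefficient = 4
x_2 = 0.9167, f(x_2) = 4.833333, coefficient = 2
x_3 = 1.3750, f(x_3) = 5.750000, coefficient = 4
x_4 = 1.8333, f(x_4) = 6.666667, coefficient = 2
x_5 = 2.2917, f(x_5) = 7.583333, coefficient = 4
x_6 = 2.7500, f(x_6) = 8.500000, coefficient = 1

I ≈ (0.458333/3) × 103.500000 = 15.812500
Exact value: 15.812500
Error: 0.000000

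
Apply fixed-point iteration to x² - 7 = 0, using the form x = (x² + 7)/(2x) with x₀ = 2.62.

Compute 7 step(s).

Equation: x² - 7 = 0
Fixed-point form: x = (x² + 7)/(2x)
x₀ = 2.62

x_1 = g(2.620000) = 2.645878
x_2 = g(2.645878) = 2.645751
x_3 = g(2.645751) = 2.645751
x_4 = g(2.645751) = 2.645751
x_5 = g(2.645751) = 2.645751
x_6 = g(2.645751) = 2.645751
x_7 = g(2.645751) = 2.645751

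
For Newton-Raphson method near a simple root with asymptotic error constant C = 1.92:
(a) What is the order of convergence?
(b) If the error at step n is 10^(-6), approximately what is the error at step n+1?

(a) Newton-Raphson has quadratic (order 2) convergence near simple roots.
    This means |e_{n+1}| ≈ C|e_n|².

(b) With |e_n| = 10^(-6) and C = 1.92:
    |e_{n+1}| ≈ 1.92 × (10^(-6))² = 1.92 × 10^(-12)

(a) 2 (quadratic); (b) |e_{n+1}| ≈ 1.920e-12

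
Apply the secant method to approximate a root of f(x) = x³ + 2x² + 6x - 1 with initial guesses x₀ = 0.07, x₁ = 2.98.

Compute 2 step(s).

f(x) = x³ + 2x² + 6x - 1
x₀ = 0.07, x₁ = 2.98

Secant formula: x_{n+1} = x_n - f(x_n)(x_n - x_{n-1})/(f(x_n) - f(x_{n-1}))

Iteration 1:
  f(0.070000) = -0.569857
  f(2.980000) = 61.104392
  x_2 = 2.980000 - 61.104392×(2.980000 - 0.070000)/(61.104392 - (-0.569857))
       = 0.096888
Iteration 2:
  f(2.980000) = 61.104392
  f(0.096888) = -0.398989
  x_3 = 0.096888 - (-0.398989)×(0.096888 - 2.980000)/(-0.398989 - 61.104392)
       = 0.115591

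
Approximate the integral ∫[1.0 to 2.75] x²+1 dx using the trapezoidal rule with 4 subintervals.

f(x) = x²+1
a = 1.0, b = 2.75, n = 4
h = (b - a)/n = 0.437500

Trapezoidal rule: (h/2)[f(x₀) + 2f(x₁) + 2f(x₂) + ... + f(xₙ)]

x_0 = 1.0000, f(x_0) = 2.000000, coefficient = 1
x_1 = 1.4375, f(x_1) = 3.066406, coefficient = 2
x_2 = 1.8750, f(x_2) = 4.515625, coefficient = 2
x_3 = 2.3125, f(x_3) = 6.347656, coefficient = 2
x_4 = 2.7500, f(x_4) = 8.562500, coefficient = 1

I ≈ (0.437500/2) × 38.421875 = 8.404785
Exact value: 8.348958
Error: 0.055827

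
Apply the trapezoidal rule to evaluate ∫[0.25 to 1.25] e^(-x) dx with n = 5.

f(x) = e^(-x)
a = 0.25, b = 1.25, n = 5
h = (b - a)/n = 0.200000

Trapezoidal rule: (h/2)[f(x₀) + 2f(x₁) + 2f(x₂) + ... + f(xₙ)]

x_0 = 0.2500, f(x_0) = 0.778801, coefficient = 1
x_1 = 0.4500, f(x_1) = 0.637628, coefficient = 2
x_2 = 0.6500, f(x_2) = 0.522046, coefficient = 2
x_3 = 0.8500, f(x_3) = 0.427415, coefficient = 2
x_4 = 1.0500, f(x_4) = 0.349938, coefficient = 2
x_5 = 1.2500, f(x_5) = 0.286505, coefficient = 1

I ≈ (0.200000/2) × 4.939359 = 0.493936
Exact value: 0.492296
Error: 0.001640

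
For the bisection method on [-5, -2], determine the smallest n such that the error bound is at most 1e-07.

We need (b-a)/2^n ≤ 1e-07
(-2 - (-5))/2^n ≤ 1e-07
3/2^n ≤ 1e-07
2^n ≥ 30000000
n ≥ log₂(30000000) = 24.84
n ≥ 25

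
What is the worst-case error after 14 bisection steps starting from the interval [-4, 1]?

Bisection error bound: |error| ≤ (b-a)/2^n
|error| ≤ (1 - (-4))/2^14 = 5/2^14
|error| ≤ 0.0003051758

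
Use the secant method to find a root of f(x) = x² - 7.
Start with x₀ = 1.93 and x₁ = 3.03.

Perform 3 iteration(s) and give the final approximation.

f(x) = x² - 7
x₀ = 1.93, x₁ = 3.03

Secant formula: x_{n+1} = x_n - f(x_n)(x_n - x_{n-1})/(f(x_n) - f(x_{n-1}))

Iteration 1:
  f(1.930000) = -3.275100
  f(3.030000) = 2.180900
  x_2 = 3.030000 - 2.180900×(3.030000 - 1.930000)/(2.180900 - (-3.275100))
       = 2.590302
Iteration 2:
  f(3.030000) = 2.180900
  f(2.590302) = -0.290333
  x_3 = 2.590302 - (-0.290333)×(2.590302 - 3.030000)/(-0.290333 - 2.180900)
       = 2.641960
Iteration 3:
  f(2.590302) = -0.290333
  f(2.641960) = -0.020045
  x_4 = 2.641960 - (-0.020045)×(2.641960 - 2.590302)/(-0.020045 - (-0.290333))
       = 2.645791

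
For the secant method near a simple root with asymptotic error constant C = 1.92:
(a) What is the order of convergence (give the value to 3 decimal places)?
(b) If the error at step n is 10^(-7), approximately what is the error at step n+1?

(a) Secant method has superlinear convergence with order φ = (1+√5)/2 ≈ 1.618.
    This means |e_{n+1}| ≈ C|e_n|^1.618.

(b) With |e_n| = 10^(-7) and C = 1.92:
    |e_{n+1}| ≈ 1.92 × (10^(-7))^1.618 = 1.92 × 10^(-11.33)

(a) ≈ 1.618 (golden ratio); (b) |e_{n+1}| ≈ 9.059e-12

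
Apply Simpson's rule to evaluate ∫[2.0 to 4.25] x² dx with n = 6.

f(x) = x²
a = 2.0, b = 4.25, n = 6
h = (b - a)/n = 0.375000

Simpson's rule: (h/3)[f(x₀) + 4f(x₁) + 2f(x₂) + ... + f(xₙ)]

x_0 = 2.0000, f(x_0) = 4.000000, coefficient = 1
x_1 = 2.3750, f(x_1) = 5.640625, coefficient = 4
x_2 = 2.7500, f(x_2) = 7.562500, coefficient = 2
x_3 = 3.1250, f(x_3) = 9.765625, coefficient = 4
x_4 = 3.5000, f(x_4) = 12.250000, coefficient = 2
x_5 = 3.8750, f(x_5) = 15.015625, coefficient = 4
x_6 = 4.2500, f(x_6) = 18.062500, coefficient = 1

I ≈ (0.375000/3) × 183.375000 = 22.921875
Exact value: 22.921875
Error: 0.000000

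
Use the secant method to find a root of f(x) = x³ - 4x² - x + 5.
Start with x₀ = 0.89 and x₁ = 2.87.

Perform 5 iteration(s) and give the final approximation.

f(x) = x³ - 4x² - x + 5
x₀ = 0.89, x₁ = 2.87

Secant formula: x_{n+1} = x_n - f(x_n)(x_n - x_{n-1})/(f(x_n) - f(x_{n-1}))

Iteration 1:
  f(0.890000) = 1.646569
  f(2.870000) = -7.177697
  x_2 = 2.870000 - (-7.177697)×(2.870000 - 0.890000)/(-7.177697 - 1.646569)
       = 1.259459
Iteration 2:
  f(2.870000) = -7.177697
  f(1.259459) = -0.606608
  x_3 = 1.259459 - (-0.606608)×(1.259459 - 2.870000)/(-0.606608 - (-7.177697))
       = 1.110783
Iteration 3:
  f(1.259459) = -0.606608
  f(1.110783) = 0.324391
  x_4 = 1.110783 - 0.324391×(1.110783 - 1.259459)/(0.324391 - (-0.606608))
       = 1.162587
Iteration 4:
  f(1.110783) = 0.324391
  f(1.162587) = 0.002344
  x_5 = 1.162587 - 0.002344×(1.162587 - 1.110783)/(0.002344 - 0.324391)
       = 1.162964
Iteration 5:
  f(1.162587) = 0.002344
  f(1.162964) = -0.000011
  x_6 = 1.162964 - (-0.000011)×(1.162964 - 1.162587)/(-0.000011 - 0.002344)
       = 1.162962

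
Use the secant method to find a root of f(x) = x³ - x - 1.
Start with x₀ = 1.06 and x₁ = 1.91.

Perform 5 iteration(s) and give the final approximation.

f(x) = x³ - x - 1
x₀ = 1.06, x₁ = 1.91

Secant formula: x_{n+1} = x_n - f(x_n)(x_n - x_{n-1})/(f(x_n) - f(x_{n-1}))

Iteration 1:
  f(1.060000) = -0.868984
  f(1.910000) = 4.057871
  x_2 = 1.910000 - 4.057871×(1.910000 - 1.060000)/(4.057871 - (-0.868984))
       = 1.209920
Iteration 2:
  f(1.910000) = 4.057871
  f(1.209920) = -0.438709
  x_3 = 1.209920 - (-0.438709)×(1.209920 - 1.910000)/(-0.438709 - 4.057871)
       = 1.278224
Iteration 3:
  f(1.209920) = -0.438709
  f(1.278224) = -0.189790
  x_4 = 1.278224 - (-0.189790)×(1.278224 - 1.209920)/(-0.189790 - (-0.438709))
       = 1.330302
Iteration 4:
  f(1.278224) = -0.189790
  f(1.330302) = 0.023939
  x_5 = 1.330302 - 0.023939×(1.330302 - 1.278224)/(0.023939 - (-0.189790))
       = 1.324469
Iteration 5:
  f(1.330302) = 0.023939
  f(1.324469) = -0.001061
  x_6 = 1.324469 - (-0.001061)×(1.324469 - 1.330302)/(-0.001061 - 0.023939)
       = 1.324717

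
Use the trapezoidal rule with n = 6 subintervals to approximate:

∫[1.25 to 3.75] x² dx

f(x) = x²
a = 1.25, b = 3.75, n = 6
h = (b - a)/n = 0.416667

Trapezoidal rule: (h/2)[f(x₀) + 2f(x₁) + 2f(x₂) + ... + f(xₙ)]

x_0 = 1.2500, f(x_0) = 1.562500, coefficient = 1
x_1 = 1.6667, f(x_1) = 2.777778, coefficient = 2
x_2 = 2.0833, f(x_2) = 4.340278, coefficient = 2
x_3 = 2.5000, f(x_3) = 6.250000, coefficient = 2
x_4 = 2.9167, f(x_4) = 8.506944, coefficient = 2
x_5 = 3.3333, f(x_5) = 11.111111, coefficient = 2
x_6 = 3.7500, f(x_6) = 14.062500, coefficient = 1

I ≈ (0.416667/2) × 81.597222 = 16.999421
Exact value: 16.927083
Error: 0.072338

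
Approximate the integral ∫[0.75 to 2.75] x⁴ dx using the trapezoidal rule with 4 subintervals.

f(x) = x⁴
a = 0.75, b = 2.75, n = 4
h = (b - a)/n = 0.500000

Trapezoidal rule: (h/2)[f(x₀) + 2f(x₁) + 2f(x₂) + ... + f(xₙ)]

x_0 = 0.7500, f(x_0) = 0.316406, coefficient = 1
x_1 = 1.2500, f(x_1) = 2.441406, coefficient = 2
x_2 = 1.7500, f(x_2) = 9.378906, coefficient = 2
x_3 = 2.2500, f(x_3) = 25.628906, coefficient = 2
x_4 = 2.7500, f(x_4) = 57.191406, coefficient = 1

I ≈ (0.500000/2) × 132.406250 = 33.101562
Exact value: 31.407813
Error: 1.693750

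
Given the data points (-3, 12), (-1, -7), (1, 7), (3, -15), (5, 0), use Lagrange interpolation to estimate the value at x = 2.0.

Lagrange interpolation formula:
P(x) = Σ yᵢ × Lᵢ(x)
where Lᵢ(x) = Π_{j≠i} (x - xⱼ)/(xᵢ - xⱼ)

L_0(2.0) = (2.0 - (-1))/(-3 - (-1)) × (2.0 - 1)/(-3 - 1) × (2.0 - 3)/(-3 - 3) × (2.0 - 5)/(-3 - 5) = 0.023438
L_1(2.0) = (2.0 - (-3))/(-1 - (-3)) × (2.0 - 1)/(-1 - 1) × (2.0 - 3)/(-1 - 3) × (2.0 - 5)/(-1 - 5) = -0.156250
L_2(2.0) = (2.0 - (-3))/(1 - (-3)) × (2.0 - (-1))/(1 - (-1)) × (2.0 - 3)/(1 - 3) × (2.0 - 5)/(1 - 5) = 0.703125
L_3(2.0) = (2.0 - (-3))/(3 - (-3)) × (2.0 - (-1))/(3 - (-1)) × (2.0 - 1)/(3 - 1) × (2.0 - 5)/(3 - 5) = 0.468750
L_4(2.0) = (2.0 - (-3))/(5 - (-3)) × (2.0 - (-1))/(5 - (-1)) × (2.0 - 1)/(5 - 1) × (2.0 - 3)/(5 - 3) = -0.039062

P(2.0) = 12×L_0(2.0) + (-7)×L_1(2.0) + 7×L_2(2.0) + (-15)×L_3(2.0) + 0×L_4(2.0)
P(2.0) = -0.734375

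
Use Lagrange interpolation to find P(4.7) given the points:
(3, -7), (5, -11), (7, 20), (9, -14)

Lagrange interpolation formula:
P(x) = Σ yᵢ × Lᵢ(x)
where Lᵢ(x) = Π_{j≠i} (x - xⱼ)/(xᵢ - xⱼ)

L_0(4.7) = (4.7 - 5)/(3 - 5) × (4.7 - 7)/(3 - 7) × (4.7 - 9)/(3 - 9) = 0.061812
L_1(4.7) = (4.7 - 3)/(5 - 3) × (4.7 - 7)/(5 - 7) × (4.7 - 9)/(5 - 9) = 1.050812
L_2(4.7) = (4.7 - 3)/(7 - 3) × (4.7 - 5)/(7 - 5) × (4.7 - 9)/(7 - 9) = -0.137062
L_3(4.7) = (4.7 - 3)/(9 - 3) × (4.7 - 5)/(9 - 5) × (4.7 - 7)/(9 - 7) = 0.024437

P(4.7) = (-7)×L_0(4.7) + (-11)×L_1(4.7) + 20×L_2(4.7) + (-14)×L_3(4.7)
P(4.7) = -15.075000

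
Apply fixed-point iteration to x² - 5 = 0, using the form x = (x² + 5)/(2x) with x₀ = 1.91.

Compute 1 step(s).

Equation: x² - 5 = 0
Fixed-point form: x = (x² + 5)/(2x)
x₀ = 1.91

x_1 = g(1.910000) = 2.263901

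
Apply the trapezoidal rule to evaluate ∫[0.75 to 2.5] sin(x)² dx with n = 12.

f(x) = sin(x)²
a = 0.75, b = 2.5, n = 12
h = (b - a)/n = 0.145833

Trapezoidal rule: (h/2)[f(x₀) + 2f(x₁) + 2f(x₂) + ... + f(xₙ)]

x_0 = 0.7500, f(x_0) = 0.464631, coefficient = 1
x_1 = 0.8958, f(x_1) = 0.609539, coefficient = 2
x_2 = 1.0417, f(x_2) = 0.745195, coefficient = 2
x_3 = 1.1875, f(x_3) = 0.860139, coefficient = 2
x_4 = 1.3333, f(x_4) = 0.944663, coefficient = 2
x_5 = 1.4792, f(x_5) = 0.991627, coefficient = 2
x_6 = 1.6250, f(x_6) = 0.997065, coefficient = 2
x_7 = 1.7708, f(x_7) = 0.960516, coefficient = 2
x_8 = 1.9167, f(x_8) = 0.885068, coefficient = 2
x_9 = 2.0625, f(x_9) = 0.777095, coefficient = 2
x_10 = 2.2083, f(x_10) = 0.645715, coefficient = 2
x_11 = 2.3542, f(x_11) = 0.502028, coefficient = 2
x_12 = 2.5000, f(x_12) = 0.358169, coefficient = 1

I ≈ (0.145833/2) × 18.660104 = 1.360633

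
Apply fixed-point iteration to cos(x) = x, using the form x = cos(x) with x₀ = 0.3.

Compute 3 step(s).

Equation: cos(x) = x
Fixed-point form: x = cos(x)
x₀ = 0.3

x_1 = g(0.300000) = 0.955336
x_2 = g(0.955336) = 0.577334
x_3 = g(0.577334) = 0.837921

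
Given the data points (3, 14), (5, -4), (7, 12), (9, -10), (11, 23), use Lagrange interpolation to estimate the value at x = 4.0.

Lagrange interpolation formula:
P(x) = Σ yᵢ × Lᵢ(x)
where Lᵢ(x) = Π_{j≠i} (x - xⱼ)/(xᵢ - xⱼ)

L_0(4.0) = (4.0 - 5)/(3 - 5) × (4.0 - 7)/(3 - 7) × (4.0 - 9)/(3 - 9) × (4.0 - 11)/(3 - 11) = 0.273438
L_1(4.0) = (4.0 - 3)/(5 - 3) × (4.0 - 7)/(5 - 7) × (4.0 - 9)/(5 - 9) × (4.0 - 11)/(5 - 11) = 1.093750
L_2(4.0) = (4.0 - 3)/(7 - 3) × (4.0 - 5)/(7 - 5) × (4.0 - 9)/(7 - 9) × (4.0 - 11)/(7 - 11) = -0.546875
L_3(4.0) = (4.0 - 3)/(9 - 3) × (4.0 - 5)/(9 - 5) × (4.0 - 7)/(9 - 7) × (4.0 - 11)/(9 - 11) = 0.218750
L_4(4.0) = (4.0 - 3)/(11 - 3) × (4.0 - 5)/(11 - 5) × (4.0 - 7)/(11 - 7) × (4.0 - 9)/(11 - 9) = -0.039062

P(4.0) = 14×L_0(4.0) + (-4)×L_1(4.0) + 12×L_2(4.0) + (-10)×L_3(4.0) + 23×L_4(4.0)
P(4.0) = -10.195312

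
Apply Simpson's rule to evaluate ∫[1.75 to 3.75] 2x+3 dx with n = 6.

f(x) = 2x+3
a = 1.75, b = 3.75, n = 6
h = (b - a)/n = 0.333333

Simpson's rule: (h/3)[f(x₀) + 4f(x₁) + 2f(x₂) + ... + f(xₙ)]

x_0 = 1.7500, f(x_0) = 6.500000, coefficient = 1
x_1 = 2.0833, f(x_1) = 7.166667, coefficient = 4
x_2 = 2.4167, f(x_2) = 7.833333, coefficient = 2
x_3 = 2.7500, f(x_3) = 8.500000, coefficient = 4
x_4 = 3.0833, f(x_4) = 9.166667, coefficient = 2
x_5 = 3.4167, f(x_5) = 9.833333, coefficient = 4
x_6 = 3.7500, f(x_6) = 10.500000, coefficient = 1

I ≈ (0.333333/3) × 153.000000 = 17.000000
Exact value: 17.000000
Error: 0.000000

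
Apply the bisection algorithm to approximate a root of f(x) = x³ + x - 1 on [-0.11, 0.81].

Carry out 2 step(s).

f(x) = x³ + x - 1
Initial interval: [-0.11, 0.81]

Iteration 1:
  c_1 = (-0.110000 + 0.810000)/2 = 0.350000
  f(c_1) = f(0.350000) = -0.607125
  f(a) × f(c) ≥ 0, new interval: [0.350000, 0.810000]
Iteration 2:
  c_2 = (0.350000 + 0.810000)/2 = 0.580000
  f(c_2) = f(0.580000) = -0.224888
  f(a) × f(c) ≥ 0, new interval: [0.580000, 0.810000]

After 2 iteration(s), the approximation is c_2 = 0.580000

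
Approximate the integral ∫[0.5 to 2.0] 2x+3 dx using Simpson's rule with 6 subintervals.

f(x) = 2x+3
a = 0.5, b = 2.0, n = 6
h = (b - a)/n = 0.250000

Simpson's rule: (h/3)[f(x₀) + 4f(x₁) + 2f(x₂) + ... + f(xₙ)]

x_0 = 0.5000, f(x_0) = 4.000000, coefficient = 1
x_1 = 0.7500, f(x_1) = 4.500000, coefficient = 4
x_2 = 1.0000, f(x_2) = 5.000000, coefficient = 2
x_3 = 1.2500, f(x_3) = 5.500000, coefficient = 4
x_4 = 1.5000, f(x_4) = 6.000000, coefficient = 2
x_5 = 1.7500, f(x_5) = 6.500000, coefficient = 4
x_6 = 2.0000, f(x_6) = 7.000000, coefficient = 1

I ≈ (0.250000/3) × 99.000000 = 8.250000
Exact value: 8.250000
Error: 0.000000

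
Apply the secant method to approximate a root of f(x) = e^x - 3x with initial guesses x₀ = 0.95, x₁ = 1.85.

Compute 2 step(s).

f(x) = e^x - 3x
x₀ = 0.95, x₁ = 1.85

Secant formula: x_{n+1} = x_n - f(x_n)(x_n - x_{n-1})/(f(x_n) - f(x_{n-1}))

Iteration 1:
  f(0.950000) = -0.264290
  f(1.850000) = 0.809820
  x_2 = 1.850000 - 0.809820×(1.850000 - 0.950000)/(0.809820 - (-0.264290))
       = 1.171450
Iteration 2:
  f(1.850000) = 0.809820
  f(1.171450) = -0.287682
  x_3 = 1.171450 - (-0.287682)×(1.171450 - 1.850000)/(-0.287682 - 0.809820)
       = 1.349314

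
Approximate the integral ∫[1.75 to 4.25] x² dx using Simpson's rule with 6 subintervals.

f(x) = x²
a = 1.75, b = 4.25, n = 6
h = (b - a)/n = 0.416667

Simpson's rule: (h/3)[f(x₀) + 4f(x₁) + 2f(x₂) + ... + f(xₙ)]

x_0 = 1.7500, f(x_0) = 3.062500, coefficient = 1
x_1 = 2.1667, f(x_1) = 4.694444, coefficient = 4
x_2 = 2.5833, f(x_2) = 6.673611, coefficient = 2
x_3 = 3.0000, f(x_3) = 9.000000, coefficient = 4
x_4 = 3.4167, f(x_4) = 11.673611, coefficient = 2
x_5 = 3.8333, f(x_5) = 14.694444, coefficient = 4
x_6 = 4.2500, f(x_6) = 18.062500, coefficient = 1

I ≈ (0.416667/3) × 171.375000 = 23.802083
Exact value: 23.802083
Error: 0.000000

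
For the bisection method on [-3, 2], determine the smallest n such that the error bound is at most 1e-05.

We need (b-a)/2^n ≤ 1e-05
(2 - (-3))/2^n ≤ 1e-05
5/2^n ≤ 1e-05
2^n ≥ 500000
n ≥ log₂(500000) = 18.93
n ≥ 19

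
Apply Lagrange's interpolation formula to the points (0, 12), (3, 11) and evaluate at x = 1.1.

Lagrange interpolation formula:
P(x) = Σ yᵢ × Lᵢ(x)
where Lᵢ(x) = Π_{j≠i} (x - xⱼ)/(xᵢ - xⱼ)

L_0(1.1) = (1.1 - 3)/(0 - 3) = 0.633333
L_1(1.1) = (1.1 - 0)/(3 - 0) = 0.366667

P(1.1) = 12×L_0(1.1) + 11×L_1(1.1)
P(1.1) = 11.633333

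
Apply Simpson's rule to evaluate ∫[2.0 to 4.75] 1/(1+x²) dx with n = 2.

f(x) = 1/(1+x²)
a = 2.0, b = 4.75, n = 2
h = (b - a)/n = 1.375000

Simpson's rule: (h/3)[f(x₀) + 4f(x₁) + 2f(x₂) + ... + f(xₙ)]

x_0 = 2.0000, f(x_0) = 0.200000, coefficient = 1
x_1 = 3.3750, f(x_1) = 0.080706, coefficient = 4
x_2 = 4.7500, f(x_2) = 0.042440, coefficient = 1

I ≈ (1.375000/3) × 0.565265 = 0.259080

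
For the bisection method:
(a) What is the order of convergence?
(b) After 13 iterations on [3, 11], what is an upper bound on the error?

(a) Bisection has linear (order 1) convergence; the error is halved each step.

(b) Error bound = (b-a)/2^n = (11 - 3)/2^{13}
    = 8/2^{13}

(a) 1 (linear); (b) error ≤ 9.77e-04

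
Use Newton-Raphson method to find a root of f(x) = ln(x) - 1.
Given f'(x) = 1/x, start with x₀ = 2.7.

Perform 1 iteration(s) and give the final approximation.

f(x) = ln(x) - 1
f'(x) = 1/x
x₀ = 2.7

Newton-Raphson formula: x_{n+1} = x_n - f(x_n)/f'(x_n)

Iteration 1:
  f(2.700000) = -0.006748
  f'(2.700000) = 0.370370
  x_1 = 2.700000 - (-0.006748)/0.370370 = 2.718220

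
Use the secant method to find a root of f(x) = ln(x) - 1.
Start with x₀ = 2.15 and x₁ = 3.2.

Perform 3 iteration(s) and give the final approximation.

f(x) = ln(x) - 1
x₀ = 2.15, x₁ = 3.2

Secant formula: x_{n+1} = x_n - f(x_n)(x_n - x_{n-1})/(f(x_n) - f(x_{n-1}))

Iteration 1:
  f(2.150000) = -0.234532
  f(3.200000) = 0.163151
  x_2 = 3.200000 - 0.163151×(3.200000 - 2.150000)/(0.163151 - (-0.234532))
       = 2.769234
Iteration 2:
  f(3.200000) = 0.163151
  f(2.769234) = 0.018571
  x_3 = 2.769234 - 0.018571×(2.769234 - 3.200000)/(0.018571 - 0.163151)
       = 2.713904
Iteration 3:
  f(2.769234) = 0.018571
  f(2.713904) = -0.001612
  x_4 = 2.713904 - (-0.001612)×(2.713904 - 2.769234)/(-0.001612 - 0.018571)
       = 2.718323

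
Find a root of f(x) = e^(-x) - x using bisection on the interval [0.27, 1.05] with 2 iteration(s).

f(x) = e^(-x) - x
Initial interval: [0.27, 1.05]

Iteration 1:
  c_1 = (0.270000 + 1.050000)/2 = 0.660000
  f(c_1) = f(0.660000) = -0.143149
  f(a) × f(c) < 0, new interval: [0.270000, 0.660000]
Iteration 2:
  c_2 = (0.270000 + 0.660000)/2 = 0.465000
  f(c_2) = f(0.465000) = 0.163135
  f(a) × f(c) ≥ 0, new interval: [0.465000, 0.660000]

After 2 iteration(s), the approximation is c_2 = 0.465000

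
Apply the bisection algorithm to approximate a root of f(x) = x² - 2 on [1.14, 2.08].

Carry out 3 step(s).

f(x) = x² - 2
Initial interval: [1.14, 2.08]

Iteration 1:
  c_1 = (1.140000 + 2.080000)/2 = 1.610000
  f(c_1) = f(1.610000) = 0.592100
  f(a) × f(c) < 0, new interval: [1.140000, 1.610000]
Iteration 2:
  c_2 = (1.140000 + 1.610000)/2 = 1.375000
  f(c_2) = f(1.375000) = -0.109375
  f(a) × f(c) ≥ 0, new interval: [1.375000, 1.610000]
Iteration 3:
  c_3 = (1.375000 + 1.610000)/2 = 1.492500
  f(c_3) = f(1.492500) = 0.227556
  f(a) × f(c) < 0, new interval: [1.375000, 1.492500]

After 3 iteration(s), the approximation is c_3 = 1.492500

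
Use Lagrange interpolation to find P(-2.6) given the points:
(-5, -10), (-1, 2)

Lagrange interpolation formula:
P(x) = Σ yᵢ × Lᵢ(x)
where Lᵢ(x) = Π_{j≠i} (x - xⱼ)/(xᵢ - xⱼ)

L_0(-2.6) = (-2.6 - (-1))/(-5 - (-1)) = 0.400000
L_1(-2.6) = (-2.6 - (-5))/(-1 - (-5)) = 0.600000

P(-2.6) = (-10)×L_0(-2.6) + 2×L_1(-2.6)
P(-2.6) = -2.800000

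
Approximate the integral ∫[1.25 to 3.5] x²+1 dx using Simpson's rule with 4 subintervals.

f(x) = x²+1
a = 1.25, b = 3.5, n = 4
h = (b - a)/n = 0.562500

Simpson's rule: (h/3)[f(x₀) + 4f(x₁) + 2f(x₂) + ... + f(xₙ)]

x_0 = 1.2500, f(x_0) = 2.562500, coefficient = 1
x_1 = 1.8125, f(x_1) = 4.285156, coefficient = 4
x_2 = 2.3750, f(x_2) = 6.640625, coefficient = 2
x_3 = 2.9375, f(x_3) = 9.628906, coefficient = 4
x_4 = 3.5000, f(x_4) = 13.250000, coefficient = 1

I ≈ (0.562500/3) × 84.750000 = 15.890625
Exact value: 15.890625
Error: 0.000000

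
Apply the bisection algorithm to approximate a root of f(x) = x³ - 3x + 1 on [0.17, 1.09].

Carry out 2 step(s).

f(x) = x³ - 3x + 1
Initial interval: [0.17, 1.09]

Iteration 1:
  c_1 = (0.170000 + 1.090000)/2 = 0.630000
  f(c_1) = f(0.630000) = -0.639953
  f(a) × f(c) < 0, new interval: [0.170000, 0.630000]
Iteration 2:
  c_2 = (0.170000 + 0.630000)/2 = 0.400000
  f(c_2) = f(0.400000) = -0.136000
  f(a) × f(c) < 0, new interval: [0.170000, 0.400000]

After 2 iteration(s), the approximation is c_2 = 0.400000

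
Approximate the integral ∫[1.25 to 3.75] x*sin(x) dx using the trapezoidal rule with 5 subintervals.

f(x) = x*sin(x)
a = 1.25, b = 3.75, n = 5
h = (b - a)/n = 0.500000

Trapezoidal rule: (h/2)[f(x₀) + 2f(x₁) + 2f(x₂) + ... + f(xₙ)]

x_0 = 1.2500, f(x_0) = 1.186231, coefficient = 1
x_1 = 1.7500, f(x_1) = 1.721975, coefficient = 2
x_2 = 2.2500, f(x_2) = 1.750665, coefficient = 2
x_3 = 2.7500, f(x_3) = 1.049568, coefficient = 2
x_4 = 3.2500, f(x_4) = -0.351634, coefficient = 2
x_5 = 3.7500, f(x_5) = -2.143355, coefficient = 1

I ≈ (0.500000/2) × 7.384023 = 1.846006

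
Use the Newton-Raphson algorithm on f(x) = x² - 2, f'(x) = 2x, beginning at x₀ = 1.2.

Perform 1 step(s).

f(x) = x² - 2
f'(x) = 2x
x₀ = 1.2

Newton-Raphson formula: x_{n+1} = x_n - f(x_n)/f'(x_n)

Iteration 1:
  f(1.200000) = -0.560000
  f'(1.200000) = 2.400000
  x_1 = 1.200000 - (-0.560000)/2.400000 = 1.433333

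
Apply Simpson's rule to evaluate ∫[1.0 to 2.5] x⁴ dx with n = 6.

f(x) = x⁴
a = 1.0, b = 2.5, n = 6
h = (b - a)/n = 0.250000

Simpson's rule: (h/3)[f(x₀) + 4f(x₁) + 2f(x₂) + ... + f(xₙ)]

x_0 = 1.0000, f(x_0) = 1.000000, coefficient = 1
x_1 = 1.2500, f(x_1) = 2.441406, coefficient = 4
x_2 = 1.5000, f(x_2) = 5.062500, coefficient = 2
x_3 = 1.7500, f(x_3) = 9.378906, coefficient = 4
x_4 = 2.0000, f(x_4) = 16.000000, coefficient = 2
x_5 = 2.2500, f(x_5) = 25.628906, coefficient = 4
x_6 = 2.5000, f(x_6) = 39.062500, coefficient = 1

I ≈ (0.250000/3) × 231.984375 = 19.332031
Exact value: 19.331250
Error: 0.000781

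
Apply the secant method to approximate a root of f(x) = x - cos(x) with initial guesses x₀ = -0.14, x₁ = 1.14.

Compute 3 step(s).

f(x) = x - cos(x)
x₀ = -0.14, x₁ = 1.14

Secant formula: x_{n+1} = x_n - f(x_n)(x_n - x_{n-1})/(f(x_n) - f(x_{n-1}))

Iteration 1:
  f(-0.140000) = -1.130216
  f(1.140000) = 0.722405
  x_2 = 1.140000 - 0.722405×(1.140000 - (-0.140000))/(0.722405 - (-1.130216))
       = 0.640881
Iteration 2:
  f(1.140000) = 0.722405
  f(0.640881) = -0.160689
  x_3 = 0.640881 - (-0.160689)×(0.640881 - 1.140000)/(-0.160689 - 0.722405)
       = 0.731701
Iteration 3:
  f(0.640881) = -0.160689
  f(0.731701) = -0.012338
  x_4 = 0.731701 - (-0.012338)×(0.731701 - 0.640881)/(-0.012338 - (-0.160689))
       = 0.739254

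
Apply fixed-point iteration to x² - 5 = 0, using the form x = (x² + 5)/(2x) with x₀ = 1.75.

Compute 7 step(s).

Equation: x² - 5 = 0
Fixed-point form: x = (x² + 5)/(2x)
x₀ = 1.75

x_1 = g(1.750000) = 2.303571
x_2 = g(2.303571) = 2.237057
x_3 = g(2.237057) = 2.236068
x_4 = g(2.236068) = 2.236068
x_5 = g(2.236068) = 2.236068
x_6 = g(2.236068) = 2.236068
x_7 = g(2.236068) = 2.236068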